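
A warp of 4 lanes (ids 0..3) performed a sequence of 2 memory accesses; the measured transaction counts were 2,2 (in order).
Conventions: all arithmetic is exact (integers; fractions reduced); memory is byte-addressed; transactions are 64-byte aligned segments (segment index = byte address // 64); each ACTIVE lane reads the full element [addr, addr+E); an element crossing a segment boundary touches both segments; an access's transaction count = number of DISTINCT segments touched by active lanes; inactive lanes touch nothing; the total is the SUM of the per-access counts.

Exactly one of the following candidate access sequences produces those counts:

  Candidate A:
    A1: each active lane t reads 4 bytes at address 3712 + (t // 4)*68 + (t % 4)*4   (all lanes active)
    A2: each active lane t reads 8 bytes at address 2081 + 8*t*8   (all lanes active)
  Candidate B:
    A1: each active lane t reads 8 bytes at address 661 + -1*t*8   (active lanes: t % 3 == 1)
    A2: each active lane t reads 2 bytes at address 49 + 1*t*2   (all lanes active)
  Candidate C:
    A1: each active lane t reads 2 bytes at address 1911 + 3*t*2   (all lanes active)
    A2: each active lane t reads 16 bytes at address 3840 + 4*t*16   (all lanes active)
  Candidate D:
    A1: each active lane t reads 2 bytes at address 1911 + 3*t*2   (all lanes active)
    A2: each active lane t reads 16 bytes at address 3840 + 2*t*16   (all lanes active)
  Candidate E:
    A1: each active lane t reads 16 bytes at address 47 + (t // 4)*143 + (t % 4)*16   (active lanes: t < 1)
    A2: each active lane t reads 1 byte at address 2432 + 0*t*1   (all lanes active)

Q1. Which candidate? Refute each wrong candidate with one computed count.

A: A1 gives 1 transaction, not 2
B: A1 gives 1 transaction, not 2
C: A2 gives 4 transactions, not 2
E: A1 gives 1 transaction, not 2
D: all counts match (2,2)

Answer: D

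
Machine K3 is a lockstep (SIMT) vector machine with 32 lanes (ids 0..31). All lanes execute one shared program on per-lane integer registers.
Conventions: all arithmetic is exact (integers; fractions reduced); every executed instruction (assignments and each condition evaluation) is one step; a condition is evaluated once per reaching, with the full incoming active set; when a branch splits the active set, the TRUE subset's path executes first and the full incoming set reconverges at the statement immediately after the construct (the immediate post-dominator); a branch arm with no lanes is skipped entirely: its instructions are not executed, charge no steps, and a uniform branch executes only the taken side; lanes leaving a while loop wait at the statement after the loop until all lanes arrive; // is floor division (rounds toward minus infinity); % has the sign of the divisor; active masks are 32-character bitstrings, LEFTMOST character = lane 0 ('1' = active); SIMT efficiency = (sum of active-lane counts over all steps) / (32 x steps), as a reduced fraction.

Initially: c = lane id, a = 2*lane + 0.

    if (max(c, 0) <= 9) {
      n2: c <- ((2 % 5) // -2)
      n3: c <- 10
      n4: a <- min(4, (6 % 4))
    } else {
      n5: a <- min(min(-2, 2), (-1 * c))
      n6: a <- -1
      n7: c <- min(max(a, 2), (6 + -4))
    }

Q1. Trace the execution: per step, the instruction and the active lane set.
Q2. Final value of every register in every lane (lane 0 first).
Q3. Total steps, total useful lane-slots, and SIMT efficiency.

step 0: eval (max(c, 0) <= 9)        11111111111111111111111111111111
step 1: c <- ((2 % 5) // -2)         11111111110000000000000000000000
step 2: c <- 10                      11111111110000000000000000000000
step 3: a <- min(4, (6 % 4))         11111111110000000000000000000000
step 4: a <- min(min(-2, 2), (-1 * c)) 00000000001111111111111111111111
step 5: a <- -1                      00000000001111111111111111111111
step 6: c <- min(max(a, 2), (6 + -4)) 00000000001111111111111111111111

Answer: 7 steps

c: 10,10,10,10,10,10,10,10,10,10,2,2,2,2,2,2,2,2,2,2,2,2,2,2,2,2,2,2,2,2,2,2
a: 2,2,2,2,2,2,2,2,2,2,-1,-1,-1,-1,-1,-1,-1,-1,-1,-1,-1,-1,-1,-1,-1,-1,-1,-1,-1,-1,-1,-1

steps = 7; useful = 128; efficiency = 128/224 = 4/7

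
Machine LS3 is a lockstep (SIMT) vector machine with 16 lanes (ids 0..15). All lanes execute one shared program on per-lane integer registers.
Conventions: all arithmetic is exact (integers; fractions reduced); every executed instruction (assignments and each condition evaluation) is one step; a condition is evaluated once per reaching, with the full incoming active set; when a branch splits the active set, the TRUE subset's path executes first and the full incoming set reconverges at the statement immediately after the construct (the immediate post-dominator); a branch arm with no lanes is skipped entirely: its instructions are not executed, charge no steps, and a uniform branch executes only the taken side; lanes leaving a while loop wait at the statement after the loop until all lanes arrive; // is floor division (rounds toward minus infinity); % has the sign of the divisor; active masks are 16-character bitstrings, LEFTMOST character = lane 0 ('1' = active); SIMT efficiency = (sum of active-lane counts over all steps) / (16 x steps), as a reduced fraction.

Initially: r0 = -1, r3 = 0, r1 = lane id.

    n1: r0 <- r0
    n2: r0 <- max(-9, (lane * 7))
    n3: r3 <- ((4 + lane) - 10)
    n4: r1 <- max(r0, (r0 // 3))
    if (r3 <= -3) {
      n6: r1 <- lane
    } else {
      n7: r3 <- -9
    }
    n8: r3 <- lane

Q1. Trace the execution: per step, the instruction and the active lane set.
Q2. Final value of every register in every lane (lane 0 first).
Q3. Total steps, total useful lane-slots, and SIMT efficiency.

step 0: r0 <- r0                     1111111111111111
step 1: r0 <- max(-9, (lane * 7))    1111111111111111
step 2: r3 <- ((4 + lane) - 10)      1111111111111111
step 3: r1 <- max(r0, (r0 // 3))     1111111111111111
step 4: eval (r3 <= -3)              1111111111111111
step 5: r1 <- lane                   1111000000000000
step 6: r3 <- -9                     0000111111111111
step 7: r3 <- lane                   1111111111111111

Answer: 8 steps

r0: 0,7,14,21,28,35,42,49,56,63,70,77,84,91,98,105
r3: 0,1,2,3,4,5,6,7,8,9,10,11,12,13,14,15
r1: 0,1,2,3,28,35,42,49,56,63,70,77,84,91,98,105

steps = 8; useful = 112; efficiency = 112/128 = 7/8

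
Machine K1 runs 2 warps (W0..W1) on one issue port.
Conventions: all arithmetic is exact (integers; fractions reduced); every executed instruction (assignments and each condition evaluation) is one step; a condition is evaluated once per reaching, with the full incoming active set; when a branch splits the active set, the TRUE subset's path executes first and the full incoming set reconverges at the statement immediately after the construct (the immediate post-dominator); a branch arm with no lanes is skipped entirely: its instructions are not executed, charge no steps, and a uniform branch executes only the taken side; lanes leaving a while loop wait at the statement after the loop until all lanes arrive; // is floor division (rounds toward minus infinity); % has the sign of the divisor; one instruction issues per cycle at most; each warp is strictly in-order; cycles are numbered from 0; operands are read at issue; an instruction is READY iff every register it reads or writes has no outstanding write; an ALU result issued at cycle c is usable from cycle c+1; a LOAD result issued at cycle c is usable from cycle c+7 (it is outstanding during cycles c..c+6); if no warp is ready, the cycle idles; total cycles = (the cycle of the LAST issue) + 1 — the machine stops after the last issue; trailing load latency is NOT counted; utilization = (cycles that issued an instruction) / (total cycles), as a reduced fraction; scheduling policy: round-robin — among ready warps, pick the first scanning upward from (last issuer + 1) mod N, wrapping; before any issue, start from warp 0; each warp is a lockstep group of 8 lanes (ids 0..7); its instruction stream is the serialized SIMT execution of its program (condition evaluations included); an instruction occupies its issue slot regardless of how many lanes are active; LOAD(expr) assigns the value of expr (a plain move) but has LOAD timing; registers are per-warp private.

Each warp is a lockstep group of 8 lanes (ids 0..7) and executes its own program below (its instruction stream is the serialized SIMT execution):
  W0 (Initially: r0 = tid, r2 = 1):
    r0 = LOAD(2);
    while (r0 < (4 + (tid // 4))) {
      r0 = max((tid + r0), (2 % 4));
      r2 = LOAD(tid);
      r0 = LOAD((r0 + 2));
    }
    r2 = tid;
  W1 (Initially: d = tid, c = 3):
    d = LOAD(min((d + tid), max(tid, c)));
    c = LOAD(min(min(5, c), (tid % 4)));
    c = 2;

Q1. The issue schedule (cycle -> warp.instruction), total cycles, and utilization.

cycle 0: W0.I0
cycle 1: W1.I0
cycle 2: W1.I1
cycle 3: idle
cycle 4: idle
cycle 5: idle
cycle 6: idle
cycle 7: W0.I1
cycle 8: W0.I2
cycle 9: W1.I2
cycle 10: W0.I3
cycle 11: W0.I4
cycle 12: idle
cycle 13: idle
cycle 14: idle
cycle 15: idle
cycle 16: idle
cycle 17: idle
cycle 18: W0.I5
cycle 19: W0.I6

Answer: 20 cycles, utilization 1/2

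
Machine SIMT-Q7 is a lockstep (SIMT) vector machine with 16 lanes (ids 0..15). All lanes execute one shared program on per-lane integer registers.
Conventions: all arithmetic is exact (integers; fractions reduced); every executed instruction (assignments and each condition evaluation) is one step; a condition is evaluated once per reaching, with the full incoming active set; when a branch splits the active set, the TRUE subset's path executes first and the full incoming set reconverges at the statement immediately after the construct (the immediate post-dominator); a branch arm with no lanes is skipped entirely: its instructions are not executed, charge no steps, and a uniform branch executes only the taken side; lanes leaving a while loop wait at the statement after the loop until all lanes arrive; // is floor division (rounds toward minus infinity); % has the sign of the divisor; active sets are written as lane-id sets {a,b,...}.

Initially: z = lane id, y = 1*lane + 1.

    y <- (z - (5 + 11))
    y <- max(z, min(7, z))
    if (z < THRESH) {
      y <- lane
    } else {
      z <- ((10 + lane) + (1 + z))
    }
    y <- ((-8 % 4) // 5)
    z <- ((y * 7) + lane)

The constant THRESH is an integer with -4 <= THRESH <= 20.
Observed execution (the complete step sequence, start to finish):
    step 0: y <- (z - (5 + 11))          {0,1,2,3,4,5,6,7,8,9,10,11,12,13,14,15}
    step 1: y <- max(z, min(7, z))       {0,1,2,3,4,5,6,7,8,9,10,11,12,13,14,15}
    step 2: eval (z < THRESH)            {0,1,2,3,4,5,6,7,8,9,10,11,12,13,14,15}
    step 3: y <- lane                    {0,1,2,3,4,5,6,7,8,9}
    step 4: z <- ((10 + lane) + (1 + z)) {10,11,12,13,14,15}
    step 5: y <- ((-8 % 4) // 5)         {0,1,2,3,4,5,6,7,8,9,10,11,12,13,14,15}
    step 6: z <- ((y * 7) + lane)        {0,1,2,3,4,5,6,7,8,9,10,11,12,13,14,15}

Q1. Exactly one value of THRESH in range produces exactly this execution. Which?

Answer: THRESH = 10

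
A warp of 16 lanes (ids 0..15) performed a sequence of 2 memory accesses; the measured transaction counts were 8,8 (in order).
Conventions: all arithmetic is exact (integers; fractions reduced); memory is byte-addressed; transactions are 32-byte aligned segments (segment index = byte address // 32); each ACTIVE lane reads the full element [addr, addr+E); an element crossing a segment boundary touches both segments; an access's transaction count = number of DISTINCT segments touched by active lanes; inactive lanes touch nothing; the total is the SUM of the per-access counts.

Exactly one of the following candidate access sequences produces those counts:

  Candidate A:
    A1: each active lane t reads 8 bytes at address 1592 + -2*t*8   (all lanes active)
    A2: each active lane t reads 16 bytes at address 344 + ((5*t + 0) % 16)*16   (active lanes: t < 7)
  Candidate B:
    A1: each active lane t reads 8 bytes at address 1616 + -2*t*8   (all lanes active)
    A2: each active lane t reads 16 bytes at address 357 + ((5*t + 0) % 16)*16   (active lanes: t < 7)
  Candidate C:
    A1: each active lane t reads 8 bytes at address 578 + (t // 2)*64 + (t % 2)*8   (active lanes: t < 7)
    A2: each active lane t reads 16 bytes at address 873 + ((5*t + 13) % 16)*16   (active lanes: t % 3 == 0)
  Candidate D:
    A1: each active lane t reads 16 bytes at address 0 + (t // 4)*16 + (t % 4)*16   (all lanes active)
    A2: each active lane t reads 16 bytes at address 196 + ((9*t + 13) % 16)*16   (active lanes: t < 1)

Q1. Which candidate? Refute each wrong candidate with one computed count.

B: A2 gives 7 transactions, not 8
C: A1 gives 4 transactions, not 8
D: A1 gives 4 transactions, not 8
A: all counts match (8,8)

Answer: A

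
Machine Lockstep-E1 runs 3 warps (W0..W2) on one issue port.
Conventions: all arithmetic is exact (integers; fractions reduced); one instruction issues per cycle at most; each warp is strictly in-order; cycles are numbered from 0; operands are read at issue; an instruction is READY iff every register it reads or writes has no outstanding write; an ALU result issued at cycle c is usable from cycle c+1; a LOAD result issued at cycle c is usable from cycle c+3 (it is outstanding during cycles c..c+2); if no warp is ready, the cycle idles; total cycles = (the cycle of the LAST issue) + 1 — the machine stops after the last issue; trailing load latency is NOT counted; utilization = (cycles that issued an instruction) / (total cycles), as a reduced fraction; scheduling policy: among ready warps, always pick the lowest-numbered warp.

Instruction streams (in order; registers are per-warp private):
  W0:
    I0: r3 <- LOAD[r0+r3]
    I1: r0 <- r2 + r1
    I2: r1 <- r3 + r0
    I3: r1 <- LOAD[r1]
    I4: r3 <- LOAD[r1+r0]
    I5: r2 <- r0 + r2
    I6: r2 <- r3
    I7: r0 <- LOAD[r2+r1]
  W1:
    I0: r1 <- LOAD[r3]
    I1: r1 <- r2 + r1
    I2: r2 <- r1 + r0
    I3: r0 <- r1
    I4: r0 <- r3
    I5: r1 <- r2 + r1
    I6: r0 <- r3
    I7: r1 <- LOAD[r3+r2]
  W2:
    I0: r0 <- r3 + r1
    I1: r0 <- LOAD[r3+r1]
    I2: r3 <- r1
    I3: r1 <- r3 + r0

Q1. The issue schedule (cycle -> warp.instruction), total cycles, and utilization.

cycle 0: W0.I0
cycle 1: W0.I1
cycle 2: W1.I0
cycle 3: W0.I2
cycle 4: W0.I3
cycle 5: W1.I1
cycle 6: W1.I2
cycle 7: W0.I4
cycle 8: W0.I5
cycle 9: W1.I3
cycle 10: W0.I6
cycle 11: W0.I7
cycle 12: W1.I4
cycle 13: W1.I5
cycle 14: W1.I6
cycle 15: W1.I7
cycle 16: W2.I0
cycle 17: W2.I1
cycle 18: W2.I2
cycle 19: idle
cycle 20: W2.I3

Answer: 21 cycles, utilization 20/21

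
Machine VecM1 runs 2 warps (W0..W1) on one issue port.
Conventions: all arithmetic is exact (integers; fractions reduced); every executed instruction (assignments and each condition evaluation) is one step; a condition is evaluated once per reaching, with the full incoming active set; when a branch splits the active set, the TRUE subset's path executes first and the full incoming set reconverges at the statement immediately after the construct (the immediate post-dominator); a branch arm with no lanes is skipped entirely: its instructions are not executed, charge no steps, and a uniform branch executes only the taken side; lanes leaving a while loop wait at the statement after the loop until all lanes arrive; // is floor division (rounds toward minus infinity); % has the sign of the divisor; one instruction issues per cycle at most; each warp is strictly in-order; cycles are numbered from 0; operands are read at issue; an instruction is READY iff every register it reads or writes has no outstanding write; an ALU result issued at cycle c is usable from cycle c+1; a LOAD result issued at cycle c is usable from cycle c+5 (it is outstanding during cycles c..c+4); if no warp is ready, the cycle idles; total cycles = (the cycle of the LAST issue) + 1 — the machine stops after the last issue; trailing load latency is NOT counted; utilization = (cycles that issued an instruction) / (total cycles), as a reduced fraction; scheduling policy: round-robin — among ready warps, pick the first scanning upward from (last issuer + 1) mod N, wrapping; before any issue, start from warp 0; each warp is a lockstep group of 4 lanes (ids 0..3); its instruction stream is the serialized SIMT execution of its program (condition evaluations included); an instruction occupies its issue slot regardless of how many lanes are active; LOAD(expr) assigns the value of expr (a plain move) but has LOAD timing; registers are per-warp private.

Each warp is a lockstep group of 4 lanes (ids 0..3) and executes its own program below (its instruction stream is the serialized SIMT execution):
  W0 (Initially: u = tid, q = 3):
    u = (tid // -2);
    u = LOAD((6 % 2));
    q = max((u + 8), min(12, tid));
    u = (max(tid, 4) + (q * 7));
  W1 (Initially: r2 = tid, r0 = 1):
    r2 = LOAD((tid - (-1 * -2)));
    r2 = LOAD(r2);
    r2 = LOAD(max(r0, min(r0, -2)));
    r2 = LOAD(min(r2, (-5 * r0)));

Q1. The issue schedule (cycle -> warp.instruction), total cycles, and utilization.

cycle 0: W0.I0
cycle 1: W1.I0
cycle 2: W0.I1
cycle 3: idle
cycle 4: idle
cycle 5: idle
cycle 6: W1.I1
cycle 7: W0.I2
cycle 8: W0.I3
cycle 9: idle
cycle 10: idle
cycle 11: W1.I2
cycle 12: idle
cycle 13: idle
cycle 14: idle
cycle 15: idle
cycle 16: W1.I3

Answer: 17 cycles, utilization 8/17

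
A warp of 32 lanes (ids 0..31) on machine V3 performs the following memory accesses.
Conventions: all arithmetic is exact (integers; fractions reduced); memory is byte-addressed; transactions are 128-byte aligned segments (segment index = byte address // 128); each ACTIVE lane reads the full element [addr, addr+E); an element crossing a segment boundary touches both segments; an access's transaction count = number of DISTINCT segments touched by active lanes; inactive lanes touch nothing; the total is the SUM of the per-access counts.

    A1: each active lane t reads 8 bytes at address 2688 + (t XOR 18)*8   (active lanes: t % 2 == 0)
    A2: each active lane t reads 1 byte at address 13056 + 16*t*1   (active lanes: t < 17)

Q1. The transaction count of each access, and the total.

A1: 2 transactions
A2: 3 transactions

Answer: 2,3; total 5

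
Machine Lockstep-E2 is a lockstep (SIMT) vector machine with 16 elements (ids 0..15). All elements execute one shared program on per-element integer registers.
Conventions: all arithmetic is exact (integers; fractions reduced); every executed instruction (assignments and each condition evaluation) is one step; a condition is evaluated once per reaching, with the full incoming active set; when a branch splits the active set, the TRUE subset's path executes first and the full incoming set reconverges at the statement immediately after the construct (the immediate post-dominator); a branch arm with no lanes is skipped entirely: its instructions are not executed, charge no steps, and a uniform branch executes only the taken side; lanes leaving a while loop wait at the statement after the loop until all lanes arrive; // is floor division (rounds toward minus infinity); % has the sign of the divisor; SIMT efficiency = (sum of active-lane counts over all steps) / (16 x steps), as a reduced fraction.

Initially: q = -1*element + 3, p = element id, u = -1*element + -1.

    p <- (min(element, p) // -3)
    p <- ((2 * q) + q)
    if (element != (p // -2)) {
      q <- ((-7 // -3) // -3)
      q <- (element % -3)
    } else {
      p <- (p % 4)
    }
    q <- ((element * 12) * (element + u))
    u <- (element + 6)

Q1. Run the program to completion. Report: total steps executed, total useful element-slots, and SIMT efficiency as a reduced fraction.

Answer: 8 steps, 110 useful, 55/64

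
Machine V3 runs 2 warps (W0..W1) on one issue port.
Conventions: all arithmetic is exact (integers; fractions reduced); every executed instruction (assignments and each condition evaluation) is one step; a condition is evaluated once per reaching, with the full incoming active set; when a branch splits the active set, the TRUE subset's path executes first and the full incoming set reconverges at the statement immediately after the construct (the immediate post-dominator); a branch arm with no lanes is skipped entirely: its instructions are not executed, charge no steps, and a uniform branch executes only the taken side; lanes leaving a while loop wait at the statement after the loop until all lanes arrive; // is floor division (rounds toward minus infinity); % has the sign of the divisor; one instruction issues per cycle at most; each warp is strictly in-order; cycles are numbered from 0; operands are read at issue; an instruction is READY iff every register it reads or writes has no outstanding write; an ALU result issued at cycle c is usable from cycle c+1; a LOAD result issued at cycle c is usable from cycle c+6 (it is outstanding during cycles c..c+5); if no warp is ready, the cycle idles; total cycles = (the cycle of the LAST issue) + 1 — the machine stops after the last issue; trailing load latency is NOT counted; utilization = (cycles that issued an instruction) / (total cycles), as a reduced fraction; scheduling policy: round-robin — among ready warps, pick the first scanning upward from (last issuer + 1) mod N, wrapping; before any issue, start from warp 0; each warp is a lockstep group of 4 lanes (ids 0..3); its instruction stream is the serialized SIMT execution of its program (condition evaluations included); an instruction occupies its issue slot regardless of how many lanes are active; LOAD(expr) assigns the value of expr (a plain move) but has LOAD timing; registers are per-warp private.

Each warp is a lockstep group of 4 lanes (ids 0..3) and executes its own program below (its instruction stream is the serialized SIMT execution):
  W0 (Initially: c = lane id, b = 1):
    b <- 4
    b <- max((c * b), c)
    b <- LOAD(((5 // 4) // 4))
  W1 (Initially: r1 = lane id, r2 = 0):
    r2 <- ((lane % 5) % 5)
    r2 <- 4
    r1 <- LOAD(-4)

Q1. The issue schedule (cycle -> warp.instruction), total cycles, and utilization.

cycle 0: W0.I0
cycle 1: W1.I0
cycle 2: W0.I1
cycle 3: W1.I1
cycle 4: W0.I2
cycle 5: W1.I2

Answer: 6 cycles, utilization 1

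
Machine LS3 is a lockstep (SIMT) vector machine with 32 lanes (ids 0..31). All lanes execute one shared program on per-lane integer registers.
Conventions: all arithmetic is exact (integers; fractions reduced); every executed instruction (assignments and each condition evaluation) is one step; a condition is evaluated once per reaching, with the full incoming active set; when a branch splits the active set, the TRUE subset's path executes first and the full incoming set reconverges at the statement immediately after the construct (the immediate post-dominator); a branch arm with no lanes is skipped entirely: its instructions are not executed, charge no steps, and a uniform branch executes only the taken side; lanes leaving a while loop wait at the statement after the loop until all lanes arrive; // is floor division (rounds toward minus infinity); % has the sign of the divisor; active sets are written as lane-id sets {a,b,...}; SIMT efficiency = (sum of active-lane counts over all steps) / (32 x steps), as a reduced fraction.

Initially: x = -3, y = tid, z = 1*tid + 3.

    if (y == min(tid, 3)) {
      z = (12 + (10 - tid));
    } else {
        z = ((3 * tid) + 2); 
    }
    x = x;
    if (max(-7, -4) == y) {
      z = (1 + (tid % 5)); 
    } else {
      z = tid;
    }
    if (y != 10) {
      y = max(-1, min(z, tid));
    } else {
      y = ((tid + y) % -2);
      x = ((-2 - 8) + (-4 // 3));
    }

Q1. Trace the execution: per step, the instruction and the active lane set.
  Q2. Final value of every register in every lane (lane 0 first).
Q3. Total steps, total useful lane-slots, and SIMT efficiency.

step 0: eval (y == min(tid, 3))      {0,1,2,3,4,5,6,7,8,9,10,11,12,13,14,15,16,17,18,19,20,21,22,23,24,25,26,27,28,29,30,31}
step 1: z <- (12 + (10 - tid))       {0,1,2,3}
step 2: z <- ((3 * tid) + 2)         {4,5,6,7,8,9,10,11,12,13,14,15,16,17,18,19,20,21,22,23,24,25,26,27,28,29,30,31}
step 3: x <- x                       {0,1,2,3,4,5,6,7,8,9,10,11,12,13,14,15,16,17,18,19,20,21,22,23,24,25,26,27,28,29,30,31}
step 4: eval (max(-7, -4) == y)      {0,1,2,3,4,5,6,7,8,9,10,11,12,13,14,15,16,17,18,19,20,21,22,23,24,25,26,27,28,29,30,31}
step 5: z <- tid                     {0,1,2,3,4,5,6,7,8,9,10,11,12,13,14,15,16,17,18,19,20,21,22,23,24,25,26,27,28,29,30,31}
step 6: eval (y != 10)               {0,1,2,3,4,5,6,7,8,9,10,11,12,13,14,15,16,17,18,19,20,21,22,23,24,25,26,27,28,29,30,31}
step 7: y <- max(-1, min(z, tid))    {0,1,2,3,4,5,6,7,8,9,11,12,13,14,15,16,17,18,19,20,21,22,23,24,25,26,27,28,29,30,31}
step 8: y <- ((tid + y) % -2)        {10}
step 9: x <- ((-2 - 8) + (-4 // 3))  {10}

Answer: 10 steps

x: -3,-3,-3,-3,-3,-3,-3,-3,-3,-3,-12,-3,-3,-3,-3,-3,-3,-3,-3,-3,-3,-3,-3,-3,-3,-3,-3,-3,-3,-3,-3,-3
y: 0,1,2,3,4,5,6,7,8,9,0,11,12,13,14,15,16,17,18,19,20,21,22,23,24,25,26,27,28,29,30,31
z: 0,1,2,3,4,5,6,7,8,9,10,11,12,13,14,15,16,17,18,19,20,21,22,23,24,25,26,27,28,29,30,31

steps = 10; useful = 225; efficiency = 225/320 = 45/64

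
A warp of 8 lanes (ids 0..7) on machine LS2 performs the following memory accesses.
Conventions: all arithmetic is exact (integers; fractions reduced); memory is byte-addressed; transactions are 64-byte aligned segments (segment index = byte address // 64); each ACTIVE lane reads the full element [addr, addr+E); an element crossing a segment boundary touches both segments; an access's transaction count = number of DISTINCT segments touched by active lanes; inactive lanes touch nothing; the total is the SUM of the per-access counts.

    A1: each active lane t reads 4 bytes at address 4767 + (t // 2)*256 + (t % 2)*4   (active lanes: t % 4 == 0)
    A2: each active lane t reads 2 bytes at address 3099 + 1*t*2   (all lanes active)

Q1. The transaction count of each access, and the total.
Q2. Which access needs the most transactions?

A1: 2 transactions
A2: 1 transaction

Answer: 2,1; total 3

Answer: A1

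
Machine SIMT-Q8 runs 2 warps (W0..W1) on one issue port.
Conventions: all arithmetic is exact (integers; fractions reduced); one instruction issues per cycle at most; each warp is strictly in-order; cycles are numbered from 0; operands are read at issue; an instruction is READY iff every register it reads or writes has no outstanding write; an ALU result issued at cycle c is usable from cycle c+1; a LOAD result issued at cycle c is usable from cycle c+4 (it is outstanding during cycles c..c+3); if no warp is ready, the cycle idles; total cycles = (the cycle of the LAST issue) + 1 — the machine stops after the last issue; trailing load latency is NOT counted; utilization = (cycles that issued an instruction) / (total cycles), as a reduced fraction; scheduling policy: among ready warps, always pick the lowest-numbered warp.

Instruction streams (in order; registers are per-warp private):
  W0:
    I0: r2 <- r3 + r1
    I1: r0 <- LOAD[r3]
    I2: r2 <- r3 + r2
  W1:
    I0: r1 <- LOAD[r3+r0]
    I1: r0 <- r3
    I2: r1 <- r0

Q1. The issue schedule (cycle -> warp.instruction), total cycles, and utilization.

cycle 0: W0.I0
cycle 1: W0.I1
cycle 2: W0.I2
cycle 3: W1.I0
cycle 4: W1.I1
cycle 5: idle
cycle 6: idle
cycle 7: W1.I2

Answer: 8 cycles, utilization 3/4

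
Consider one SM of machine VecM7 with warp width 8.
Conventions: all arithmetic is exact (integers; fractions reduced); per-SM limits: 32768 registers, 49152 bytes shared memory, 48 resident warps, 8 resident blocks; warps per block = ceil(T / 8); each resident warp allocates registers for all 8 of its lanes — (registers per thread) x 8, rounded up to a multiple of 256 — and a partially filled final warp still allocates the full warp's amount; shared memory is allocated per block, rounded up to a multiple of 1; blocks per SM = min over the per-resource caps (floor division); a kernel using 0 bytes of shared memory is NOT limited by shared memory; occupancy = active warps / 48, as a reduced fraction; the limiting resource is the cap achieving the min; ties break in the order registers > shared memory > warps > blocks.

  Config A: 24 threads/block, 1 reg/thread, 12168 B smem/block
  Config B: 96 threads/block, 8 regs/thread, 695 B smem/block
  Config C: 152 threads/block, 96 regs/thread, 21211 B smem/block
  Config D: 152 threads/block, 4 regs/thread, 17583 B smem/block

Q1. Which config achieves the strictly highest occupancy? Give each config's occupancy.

occupancies: A 1/4, B 1, C 19/24, D 19/24

Answer: B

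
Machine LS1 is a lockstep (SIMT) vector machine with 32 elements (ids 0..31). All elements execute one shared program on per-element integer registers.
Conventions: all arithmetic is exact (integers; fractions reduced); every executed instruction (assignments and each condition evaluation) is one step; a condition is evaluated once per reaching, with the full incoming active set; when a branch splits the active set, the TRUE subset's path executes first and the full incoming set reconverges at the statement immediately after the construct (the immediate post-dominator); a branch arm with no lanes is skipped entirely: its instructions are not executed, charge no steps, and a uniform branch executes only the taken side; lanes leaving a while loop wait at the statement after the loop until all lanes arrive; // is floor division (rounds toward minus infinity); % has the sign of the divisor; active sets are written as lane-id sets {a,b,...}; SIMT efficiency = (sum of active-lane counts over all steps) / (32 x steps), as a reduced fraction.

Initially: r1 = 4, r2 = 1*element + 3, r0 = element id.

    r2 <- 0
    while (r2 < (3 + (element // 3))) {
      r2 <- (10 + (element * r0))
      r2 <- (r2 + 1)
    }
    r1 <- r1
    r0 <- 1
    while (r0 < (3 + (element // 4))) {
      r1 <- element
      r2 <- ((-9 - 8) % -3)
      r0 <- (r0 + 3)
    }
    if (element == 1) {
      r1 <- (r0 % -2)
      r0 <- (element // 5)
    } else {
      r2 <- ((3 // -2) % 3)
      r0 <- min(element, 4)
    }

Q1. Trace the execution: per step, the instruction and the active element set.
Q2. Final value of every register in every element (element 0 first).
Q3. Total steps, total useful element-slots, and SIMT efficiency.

step 0: r2 <- 0                      {0,1,2,3,4,5,6,7,8,9,10,11,12,13,14,15,16,17,18,19,20,21,22,23,24,25,26,27,28,29,30,31}
step 1: eval (r2 < (3 + (element // 3))) {0,1,2,3,4,5,6,7,8,9,10,11,12,13,14,15,16,17,18,19,20,21,22,23,24,25,26,27,28,29,30,31}
step 2: r2 <- (10 + (element * r0))  {0,1,2,3,4,5,6,7,8,9,10,11,12,13,14,15,16,17,18,19,20,21,22,23,24,25,26,27,28,29,30,31}
step 3: r2 <- (r2 + 1)               {0,1,2,3,4,5,6,7,8,9,10,11,12,13,14,15,16,17,18,19,20,21,22,23,24,25,26,27,28,29,30,31}
step 4: eval (r2 < (3 + (element // 3))) {0,1,2,3,4,5,6,7,8,9,10,11,12,13,14,15,16,17,18,19,20,21,22,23,24,25,26,27,28,29,30,31}
step 5: r1 <- r1                     {0,1,2,3,4,5,6,7,8,9,10,11,12,13,14,15,16,17,18,19,20,21,22,23,24,25,26,27,28,29,30,31}
step 6: r0 <- 1                      {0,1,2,3,4,5,6,7,8,9,10,11,12,13,14,15,16,17,18,19,20,21,22,23,24,25,26,27,28,29,30,31}
step 7: eval (r0 < (3 + (element // 4))) {0,1,2,3,4,5,6,7,8,9,10,11,12,13,14,15,16,17,18,19,20,21,22,23,24,25,26,27,28,29,30,31}
step 8: r1 <- element                {0,1,2,3,4,5,6,7,8,9,10,11,12,13,14,15,16,17,18,19,20,21,22,23,24,25,26,27,28,29,30,31}
step 9: r2 <- ((-9 - 8) % -3)        {0,1,2,3,4,5,6,7,8,9,10,11,12,13,14,15,16,17,18,19,20,21,22,23,24,25,26,27,28,29,30,31}
step 10: r0 <- (r0 + 3)               {0,1,2,3,4,5,6,7,8,9,10,11,12,13,14,15,16,17,18,19,20,21,22,23,24,25,26,27,28,29,30,31}
step 11: eval (r0 < (3 + (element // 4))) {0,1,2,3,4,5,6,7,8,9,10,11,12,13,14,15,16,17,18,19,20,21,22,23,24,25,26,27,28,29,30,31}
step 12: r1 <- element                {8,9,10,11,12,13,14,15,16,17,18,19,20,21,22,23,24,25,26,27,28,29,30,31}
step 13: r2 <- ((-9 - 8) % -3)        {8,9,10,11,12,13,14,15,16,17,18,19,20,21,22,23,24,25,26,27,28,29,30,31}
step 14: r0 <- (r0 + 3)               {8,9,10,11,12,13,14,15,16,17,18,19,20,21,22,23,24,25,26,27,28,29,30,31}
step 15: eval (r0 < (3 + (element // 4))) {8,9,10,11,12,13,14,15,16,17,18,19,20,21,22,23,24,25,26,27,28,29,30,31}
step 16: r1 <- element                {20,21,22,23,24,25,26,27,28,29,30,31}
step 17: r2 <- ((-9 - 8) % -3)        {20,21,22,23,24,25,26,27,28,29,30,31}
step 18: r0 <- (r0 + 3)               {20,21,22,23,24,25,26,27,28,29,30,31}
step 19: eval (r0 < (3 + (element // 4))) {20,21,22,23,24,25,26,27,28,29,30,31}
step 20: eval (element == 1)          {0,1,2,3,4,5,6,7,8,9,10,11,12,13,14,15,16,17,18,19,20,21,22,23,24,25,26,27,28,29,30,31}
step 21: r1 <- (r0 % -2)              {1}
step 22: r0 <- (element // 5)         {1}
step 23: r2 <- ((3 // -2) % 3)        {0,2,3,4,5,6,7,8,9,10,11,12,13,14,15,16,17,18,19,20,21,22,23,24,25,26,27,28,29,30,31}
step 24: r0 <- min(element, 4)        {0,2,3,4,5,6,7,8,9,10,11,12,13,14,15,16,17,18,19,20,21,22,23,24,25,26,27,28,29,30,31}

Answer: 25 steps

r1: 0,0,2,3,4,5,6,7,8,9,10,11,12,13,14,15,16,17,18,19,20,21,22,23,24,25,26,27,28,29,30,31
r2: 1,-2,1,1,1,1,1,1,1,1,1,1,1,1,1,1,1,1,1,1,1,1,1,1,1,1,1,1,1,1,1,1
r0: 0,0,2,3,4,4,4,4,4,4,4,4,4,4,4,4,4,4,4,4,4,4,4,4,4,4,4,4,4,4,4,4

steps = 25; useful = 624; efficiency = 624/800 = 39/50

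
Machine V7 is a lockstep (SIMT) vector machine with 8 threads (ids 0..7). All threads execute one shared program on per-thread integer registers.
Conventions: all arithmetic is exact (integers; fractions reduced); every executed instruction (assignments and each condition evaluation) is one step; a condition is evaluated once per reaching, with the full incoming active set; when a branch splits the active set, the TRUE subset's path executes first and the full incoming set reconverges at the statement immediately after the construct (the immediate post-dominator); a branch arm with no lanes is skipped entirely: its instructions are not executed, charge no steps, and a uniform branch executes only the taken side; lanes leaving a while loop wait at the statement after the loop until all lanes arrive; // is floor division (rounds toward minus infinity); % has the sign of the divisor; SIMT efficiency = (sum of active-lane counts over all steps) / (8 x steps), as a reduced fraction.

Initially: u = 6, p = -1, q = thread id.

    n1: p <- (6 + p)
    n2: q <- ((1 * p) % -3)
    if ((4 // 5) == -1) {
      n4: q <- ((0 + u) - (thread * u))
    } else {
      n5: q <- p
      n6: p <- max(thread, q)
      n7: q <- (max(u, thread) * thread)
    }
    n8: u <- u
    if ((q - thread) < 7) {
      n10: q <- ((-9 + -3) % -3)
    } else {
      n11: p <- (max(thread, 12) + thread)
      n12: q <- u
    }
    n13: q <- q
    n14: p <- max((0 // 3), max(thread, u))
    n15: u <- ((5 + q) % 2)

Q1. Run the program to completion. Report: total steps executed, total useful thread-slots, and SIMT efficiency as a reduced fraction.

Answer: 14 steps, 102 useful, 51/56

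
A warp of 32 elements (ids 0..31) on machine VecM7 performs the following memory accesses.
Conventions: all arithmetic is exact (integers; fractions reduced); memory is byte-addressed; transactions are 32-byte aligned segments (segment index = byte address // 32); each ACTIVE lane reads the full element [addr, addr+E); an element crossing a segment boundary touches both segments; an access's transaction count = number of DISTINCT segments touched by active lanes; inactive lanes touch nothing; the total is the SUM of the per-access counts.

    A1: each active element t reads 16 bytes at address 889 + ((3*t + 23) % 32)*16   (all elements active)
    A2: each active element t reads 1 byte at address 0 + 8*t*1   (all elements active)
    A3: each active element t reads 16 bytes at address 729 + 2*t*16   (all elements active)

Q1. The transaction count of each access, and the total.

A1: 17 transactions
A2: 8 transactions
A3: 33 transactions

Answer: 17,8,33; total 58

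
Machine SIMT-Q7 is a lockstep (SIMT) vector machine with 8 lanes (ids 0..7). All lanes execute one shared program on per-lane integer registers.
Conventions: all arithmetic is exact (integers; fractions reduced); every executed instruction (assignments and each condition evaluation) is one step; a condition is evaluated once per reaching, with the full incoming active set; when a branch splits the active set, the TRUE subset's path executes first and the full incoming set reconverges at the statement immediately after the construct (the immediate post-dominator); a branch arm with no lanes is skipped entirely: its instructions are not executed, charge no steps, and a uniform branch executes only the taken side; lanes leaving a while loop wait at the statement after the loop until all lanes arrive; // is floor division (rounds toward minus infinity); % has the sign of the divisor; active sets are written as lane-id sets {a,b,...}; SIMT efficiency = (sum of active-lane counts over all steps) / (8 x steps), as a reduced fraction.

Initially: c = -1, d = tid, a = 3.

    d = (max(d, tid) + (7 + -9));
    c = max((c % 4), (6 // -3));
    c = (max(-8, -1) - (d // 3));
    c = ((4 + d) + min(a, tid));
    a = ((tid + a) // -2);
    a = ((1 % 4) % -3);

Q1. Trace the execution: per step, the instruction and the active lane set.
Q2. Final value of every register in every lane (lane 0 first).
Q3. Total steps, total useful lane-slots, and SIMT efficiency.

step 0: d <- (max(d, tid) + (7 + -9)) {0,1,2,3,4,5,6,7}
step 1: c <- max((c % 4), (6 // -3)) {0,1,2,3,4,5,6,7}
step 2: c <- (max(-8, -1) - (d // 3)) {0,1,2,3,4,5,6,7}
step 3: c <- ((4 + d) + min(a, tid)) {0,1,2,3,4,5,6,7}
step 4: a <- ((tid + a) // -2)       {0,1,2,3,4,5,6,7}
step 5: a <- ((1 % 4) % -3)          {0,1,2,3,4,5,6,7}

Answer: 6 steps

c: 2,4,6,8,9,10,11,12
d: -2,-1,0,1,2,3,4,5
a: -2,-2,-2,-2,-2,-2,-2,-2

steps = 6; useful = 48; efficiency = 48/48 = 1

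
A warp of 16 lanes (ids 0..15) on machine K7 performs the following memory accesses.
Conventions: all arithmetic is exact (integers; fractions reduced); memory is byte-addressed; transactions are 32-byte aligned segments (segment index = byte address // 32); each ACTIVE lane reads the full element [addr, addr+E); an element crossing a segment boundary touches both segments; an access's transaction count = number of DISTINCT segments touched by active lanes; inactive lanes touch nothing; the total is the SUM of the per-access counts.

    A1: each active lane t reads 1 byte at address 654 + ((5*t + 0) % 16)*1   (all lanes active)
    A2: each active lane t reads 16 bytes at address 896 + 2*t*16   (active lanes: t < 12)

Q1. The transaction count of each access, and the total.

A1: 1 transaction
A2: 12 transactions

Answer: 1,12; total 13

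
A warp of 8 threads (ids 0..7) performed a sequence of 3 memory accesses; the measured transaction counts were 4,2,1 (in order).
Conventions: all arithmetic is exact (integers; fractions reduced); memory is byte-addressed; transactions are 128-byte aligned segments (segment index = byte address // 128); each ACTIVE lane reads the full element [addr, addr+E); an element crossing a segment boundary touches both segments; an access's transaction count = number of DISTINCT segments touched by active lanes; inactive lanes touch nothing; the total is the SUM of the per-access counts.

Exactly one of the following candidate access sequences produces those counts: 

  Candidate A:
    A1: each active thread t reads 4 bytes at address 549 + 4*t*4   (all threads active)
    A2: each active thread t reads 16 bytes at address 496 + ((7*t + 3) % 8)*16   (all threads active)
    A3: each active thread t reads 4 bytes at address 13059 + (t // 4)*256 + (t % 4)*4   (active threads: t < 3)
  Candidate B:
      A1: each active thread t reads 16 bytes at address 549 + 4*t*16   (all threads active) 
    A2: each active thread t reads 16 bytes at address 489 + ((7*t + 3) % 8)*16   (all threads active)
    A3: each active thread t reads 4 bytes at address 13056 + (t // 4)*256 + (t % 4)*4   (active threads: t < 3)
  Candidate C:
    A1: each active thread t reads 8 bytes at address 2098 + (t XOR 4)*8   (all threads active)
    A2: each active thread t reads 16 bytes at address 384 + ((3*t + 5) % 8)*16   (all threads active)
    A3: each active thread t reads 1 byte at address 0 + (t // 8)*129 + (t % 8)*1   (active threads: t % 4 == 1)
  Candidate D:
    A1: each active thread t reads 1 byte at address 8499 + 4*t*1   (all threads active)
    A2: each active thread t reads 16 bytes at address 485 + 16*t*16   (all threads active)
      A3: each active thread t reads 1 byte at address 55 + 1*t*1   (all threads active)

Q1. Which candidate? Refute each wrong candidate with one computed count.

A: A1 gives 2 transactions, not 4
C: A1 gives 1 transaction, not 4
D: A1 gives 1 transaction, not 4
B: all counts match (4,2,1)

Answer: B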